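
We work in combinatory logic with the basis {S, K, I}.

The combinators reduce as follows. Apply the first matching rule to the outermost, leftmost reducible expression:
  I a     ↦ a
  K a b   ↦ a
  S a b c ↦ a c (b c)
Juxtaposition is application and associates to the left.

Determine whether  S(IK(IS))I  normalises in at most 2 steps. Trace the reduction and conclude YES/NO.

  start: S(IK(IS))I
  step 1: S(K(IS))I
  step 2: S(KS)I

Answer: YES — reaches normal form S(KS)I in 2 ≤ 2 steps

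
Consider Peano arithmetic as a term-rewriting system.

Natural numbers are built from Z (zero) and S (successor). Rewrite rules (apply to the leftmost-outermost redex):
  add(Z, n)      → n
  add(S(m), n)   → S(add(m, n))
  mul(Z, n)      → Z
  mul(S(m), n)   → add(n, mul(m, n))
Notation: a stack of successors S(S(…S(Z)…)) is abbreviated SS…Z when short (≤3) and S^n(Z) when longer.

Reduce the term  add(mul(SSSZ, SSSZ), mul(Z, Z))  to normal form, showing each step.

Answer: normal form = S^9(Z)  (in 27 steps)

Reduction:
  start: add(mul(SSSZ, SSSZ), mul(Z, Z))
  [1] add(add(SSSZ, mul(SSZ, SSSZ)), mul(Z, Z))
  [2] add(S(add(SSZ, mul(SSZ, SSSZ))), mul(Z, Z))
  [3] S(add(add(SSZ, mul(SSZ, SSSZ)), mul(Z, Z)))
  [4] S(add(S(add(SZ, mul(SSZ, SSSZ))), mul(Z, Z)))
  [5] S(S(add(add(SZ, mul(SSZ, SSSZ)), mul(Z, Z))))
  [6] S(S(add(S(add(Z, mul(SSZ, SSSZ))), mul(Z, Z))))
  [7] S(S(S(add(add(Z, mul(SSZ, SSSZ)), mul(Z, Z)))))
  [8] S(S(S(add(mul(SSZ, SSSZ), mul(Z, Z)))))
  [9] S(S(S(add(add(SSSZ, mul(SZ, SSSZ)), mul(Z, Z)))))
  [10] S(S(S(add(S(add(SSZ, mul(SZ, SSSZ))), mul(Z, Z)))))
  [11] S(S(S(S(add(add(SSZ, mul(SZ, SSSZ)), mul(Z, Z))))))
  [12] S(S(S(S(add(S(add(SZ, mul(SZ, SSSZ))), mul(Z, Z))))))
  [13] S(S(S(S(S(add(add(SZ, mul(SZ, SSSZ)), mul(Z, Z)))))))
  [14] S(S(S(S(S(add(S(add(Z, mul(SZ, SSSZ))), mul(Z, Z)))))))
  [15] S(S(S(S(S(S(add(add(Z, mul(SZ, SSSZ)), mul(Z, Z))))))))
  [16] S(S(S(S(S(S(add(mul(SZ, SSSZ), mul(Z, Z))))))))
  [17] S(S(S(S(S(S(add(add(SSSZ, mul(Z, SSSZ)), mul(Z, Z))))))))
  [18] S(S(S(S(S(S(add(S(add(SSZ, mul(Z, SSSZ))), mul(Z, Z))))))))
  [19] S(S(S(S(S(S(S(add(add(SSZ, mul(Z, SSSZ)), mul(Z, Z)))))))))
  [20] S(S(S(S(S(S(S(add(S(add(SZ, mul(Z, SSSZ))), mul(Z, Z)))))))))
  [21] S(S(S(S(S(S(S(S(add(add(SZ, mul(Z, SSSZ)), mul(Z, Z))))))))))
  [22] S(S(S(S(S(S(S(S(add(S(add(Z, mul(Z, SSSZ))), mul(Z, Z))))))))))
  [23] S(S(S(S(S(S(S(S(S(add(add(Z, mul(Z, SSSZ)), mul(Z, Z)))))))))))
  [24] S(S(S(S(S(S(S(S(S(add(mul(Z, SSSZ), mul(Z, Z)))))))))))
  [25] S(S(S(S(S(S(S(S(S(add(Z, mul(Z, Z)))))))))))
  [26] S(S(S(S(S(S(S(S(S(mul(Z, Z))))))))))
  [27] S^9(Z)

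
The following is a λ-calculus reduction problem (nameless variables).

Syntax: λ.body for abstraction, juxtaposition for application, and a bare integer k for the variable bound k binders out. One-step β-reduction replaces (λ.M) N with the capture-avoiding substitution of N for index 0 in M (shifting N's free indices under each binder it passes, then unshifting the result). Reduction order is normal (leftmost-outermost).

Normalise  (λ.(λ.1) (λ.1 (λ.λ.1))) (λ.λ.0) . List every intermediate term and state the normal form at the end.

Answer: normal form = λ.λ.0  (in 2 steps)

Derivation:
  start: (λ.(λ.1) (λ.1 (λ.λ.1))) (λ.λ.0)
  →1  (λ.λ.λ.0) (λ.(λ.λ.0) (λ.λ.1))
  →2  λ.λ.0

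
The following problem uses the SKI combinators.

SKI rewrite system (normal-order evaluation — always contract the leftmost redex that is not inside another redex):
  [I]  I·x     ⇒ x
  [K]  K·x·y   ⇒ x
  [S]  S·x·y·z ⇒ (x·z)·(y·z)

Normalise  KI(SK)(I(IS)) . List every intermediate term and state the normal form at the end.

Answer: normal form = S  (in 4 steps)

Derivation:
  start: KI(SK)(I(IS))
  step 1: I(I(IS))
  step 2: I(IS)
  step 3: IS
  step 4: S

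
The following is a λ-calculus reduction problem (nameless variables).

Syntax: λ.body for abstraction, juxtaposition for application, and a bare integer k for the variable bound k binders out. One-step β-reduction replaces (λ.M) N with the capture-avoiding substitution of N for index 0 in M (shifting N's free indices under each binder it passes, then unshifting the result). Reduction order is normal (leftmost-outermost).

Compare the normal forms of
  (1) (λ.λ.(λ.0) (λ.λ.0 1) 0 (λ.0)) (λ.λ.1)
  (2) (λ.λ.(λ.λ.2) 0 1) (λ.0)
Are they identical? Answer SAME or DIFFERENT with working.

Term A:
  start: (λ.λ.(λ.0) (λ.λ.0 1) 0 (λ.0)) (λ.λ.1)
  [1] λ.(λ.0) (λ.λ.0 1) 0 (λ.0)
  [2] λ.(λ.λ.0 1) 0 (λ.0)
  [3] λ.(λ.0 1) (λ.0)
  [4] λ.(λ.0) 0
  [5] λ.0

Term B:
  start: (λ.λ.(λ.λ.2) 0 1) (λ.0)
  [1] λ.(λ.λ.2) 0 (λ.0)
  [2] λ.(λ.1) (λ.0)
  [3] λ.0

Answer: SAME — A ⇓ λ.0, B ⇓ λ.0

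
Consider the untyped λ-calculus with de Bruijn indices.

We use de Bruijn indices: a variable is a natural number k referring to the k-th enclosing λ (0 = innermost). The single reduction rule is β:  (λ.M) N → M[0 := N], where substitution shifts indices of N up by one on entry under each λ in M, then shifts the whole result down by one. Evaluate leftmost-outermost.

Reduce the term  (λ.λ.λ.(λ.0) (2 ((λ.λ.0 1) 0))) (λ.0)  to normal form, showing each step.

Answer: normal form = λ.λ.λ.0 1  (in 4 steps)

Reduction:
  start: (λ.λ.λ.(λ.0) (2 ((λ.λ.0 1) 0))) (λ.0)
  step 1: λ.λ.(λ.0) ((λ.0) ((λ.λ.0 1) 0))
  step 2: λ.λ.(λ.0) ((λ.λ.0 1) 0)
  step 3: λ.λ.(λ.λ.0 1) 0
  step 4: λ.λ.λ.0 1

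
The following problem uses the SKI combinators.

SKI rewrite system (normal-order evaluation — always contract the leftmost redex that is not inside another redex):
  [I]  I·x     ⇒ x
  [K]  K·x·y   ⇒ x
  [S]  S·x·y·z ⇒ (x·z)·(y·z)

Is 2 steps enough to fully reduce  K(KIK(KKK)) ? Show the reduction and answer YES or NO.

  start: K(KIK(KKK))
  →1  K(I(KKK))
  →2  K(KKK)

Answer: NO — after 2 steps the term is K(KKK), not yet normal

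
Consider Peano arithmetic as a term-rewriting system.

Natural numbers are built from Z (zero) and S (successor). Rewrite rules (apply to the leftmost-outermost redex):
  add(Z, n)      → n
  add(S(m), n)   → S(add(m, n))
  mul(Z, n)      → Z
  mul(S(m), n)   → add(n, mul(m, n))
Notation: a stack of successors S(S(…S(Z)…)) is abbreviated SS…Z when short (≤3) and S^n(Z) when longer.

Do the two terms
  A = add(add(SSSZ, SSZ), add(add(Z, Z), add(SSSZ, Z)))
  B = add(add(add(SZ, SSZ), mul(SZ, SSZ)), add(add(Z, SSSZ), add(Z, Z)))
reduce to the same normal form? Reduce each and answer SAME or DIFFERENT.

Term A:
  start: add(add(SSSZ, SSZ), add(add(Z, Z), add(SSSZ, Z)))
  [1] add(S(add(SSZ, SSZ)), add(add(Z, Z), add(SSSZ, Z)))
  [2] S(add(add(SSZ, SSZ), add(add(Z, Z), add(SSSZ, Z))))
  [3] S(add(S(add(SZ, SSZ)), add(add(Z, Z), add(SSSZ, Z))))
  [4] S(S(add(add(SZ, SSZ), add(add(Z, Z), add(SSSZ, Z)))))
  [5] S(S(add(S(add(Z, SSZ)), add(add(Z, Z), add(SSSZ, Z)))))
  [6] S(S(S(add(add(Z, SSZ), add(add(Z, Z), add(SSSZ, Z))))))
  [7] S(S(S(add(SSZ, add(add(Z, Z), add(SSSZ, Z))))))
  [8] S(S(S(S(add(SZ, add(add(Z, Z), add(SSSZ, Z)))))))
  [9] S(S(S(S(S(add(Z, add(add(Z, Z), add(SSSZ, Z))))))))
  [10] S(S(S(S(S(add(add(Z, Z), add(SSSZ, Z)))))))
  [11] S(S(S(S(S(add(Z, add(SSSZ, Z)))))))
  [12] S(S(S(S(S(add(SSSZ, Z))))))
  [13] S(S(S(S(S(S(add(SSZ, Z)))))))
  [14] S(S(S(S(S(S(S(add(SZ, Z))))))))
  [15] S(S(S(S(S(S(S(S(add(Z, Z)))))))))
  [16] S^8(Z)

Term B:
  start: add(add(add(SZ, SSZ), mul(SZ, SSZ)), add(add(Z, SSSZ), add(Z, Z)))
  [1] add(add(S(add(Z, SSZ)), mul(SZ, SSZ)), add(add(Z, SSSZ), add(Z, Z)))
  [2] add(S(add(add(Z, SSZ), mul(SZ, SSZ))), add(add(Z, SSSZ), add(Z, Z)))
  [3] S(add(add(add(Z, SSZ), mul(SZ, SSZ)), add(add(Z, SSSZ), add(Z, Z))))
  [4] S(add(add(SSZ, mul(SZ, SSZ)), add(add(Z, SSSZ), add(Z, Z))))
  [5] S(add(S(add(SZ, mul(SZ, SSZ))), add(add(Z, SSSZ), add(Z, Z))))
  [6] S(S(add(add(SZ, mul(SZ, SSZ)), add(add(Z, SSSZ), add(Z, Z)))))
  [7] S(S(add(S(add(Z, mul(SZ, SSZ))), add(add(Z, SSSZ), add(Z, Z)))))
  [8] S(S(S(add(add(Z, mul(SZ, SSZ)), add(add(Z, SSSZ), add(Z, Z))))))
  [9] S(S(S(add(mul(SZ, SSZ), add(add(Z, SSSZ), add(Z, Z))))))
  [10] S(S(S(add(add(SSZ, mul(Z, SSZ)), add(add(Z, SSSZ), add(Z, Z))))))
  [11] S(S(S(add(S(add(SZ, mul(Z, SSZ))), add(add(Z, SSSZ), add(Z, Z))))))
  [12] S(S(S(S(add(add(SZ, mul(Z, SSZ)), add(add(Z, SSSZ), add(Z, Z)))))))
  [13] S(S(S(S(add(S(add(Z, mul(Z, SSZ))), add(add(Z, SSSZ), add(Z, Z)))))))
  [14] S(S(S(S(S(add(add(Z, mul(Z, SSZ)), add(add(Z, SSSZ), add(Z, Z))))))))
  [15] S(S(S(S(S(add(mul(Z, SSZ), add(add(Z, SSSZ), add(Z, Z))))))))
  [16] S(S(S(S(S(add(Z, add(add(Z, SSSZ), add(Z, Z))))))))
  [17] S(S(S(S(S(add(add(Z, SSSZ), add(Z, Z)))))))
  [18] S(S(S(S(S(add(SSSZ, add(Z, Z)))))))
  [19] S(S(S(S(S(S(add(SSZ, add(Z, Z))))))))
  [20] S(S(S(S(S(S(S(add(SZ, add(Z, Z)))))))))
  [21] S(S(S(S(S(S(S(S(add(Z, add(Z, Z))))))))))
  [22] S(S(S(S(S(S(S(S(add(Z, Z)))))))))
  [23] S^8(Z)

Answer: SAME — A ⇓ S^8(Z), B ⇓ S^8(Z)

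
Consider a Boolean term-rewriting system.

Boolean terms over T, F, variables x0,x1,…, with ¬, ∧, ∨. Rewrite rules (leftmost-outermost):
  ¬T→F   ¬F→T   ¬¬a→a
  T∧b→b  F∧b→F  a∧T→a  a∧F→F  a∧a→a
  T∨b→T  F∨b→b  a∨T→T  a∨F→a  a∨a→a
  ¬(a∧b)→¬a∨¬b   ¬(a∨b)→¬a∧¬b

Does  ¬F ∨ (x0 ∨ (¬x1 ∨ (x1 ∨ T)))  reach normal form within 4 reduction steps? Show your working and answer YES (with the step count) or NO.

  start: ¬F ∨ (x0 ∨ (¬x1 ∨ (x1 ∨ T)))
  →1  T ∨ (x0 ∨ (¬x1 ∨ (x1 ∨ T)))
  →2  T

Answer: YES — reaches normal form T in 2 ≤ 4 steps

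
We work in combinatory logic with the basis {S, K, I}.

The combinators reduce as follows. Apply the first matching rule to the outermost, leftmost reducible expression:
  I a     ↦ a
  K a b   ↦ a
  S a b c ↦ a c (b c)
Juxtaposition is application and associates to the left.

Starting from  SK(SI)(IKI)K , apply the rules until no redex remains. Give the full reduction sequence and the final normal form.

  start: SK(SI)(IKI)K
  →1  K(IKI)(SI(IKI))K
  →2  IKIK
  →3  KIK
  →4  I

Answer: normal form = I  (in 4 steps)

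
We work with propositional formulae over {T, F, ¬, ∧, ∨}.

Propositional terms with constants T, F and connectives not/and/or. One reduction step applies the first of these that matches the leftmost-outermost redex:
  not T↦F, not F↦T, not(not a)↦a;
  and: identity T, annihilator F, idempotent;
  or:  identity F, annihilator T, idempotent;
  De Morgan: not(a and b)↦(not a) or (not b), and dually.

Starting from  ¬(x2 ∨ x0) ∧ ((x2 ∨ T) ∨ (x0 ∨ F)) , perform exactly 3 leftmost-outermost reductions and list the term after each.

Answer: after 3 steps: (¬x2 ∧ ¬x0) ∧ T

Reduction:
  start: ¬(x2 ∨ x0) ∧ ((x2 ∨ T) ∨ (x0 ∨ F))
  step 1: (¬x2 ∧ ¬x0) ∧ ((x2 ∨ T) ∨ (x0 ∨ F))
  step 2: (¬x2 ∧ ¬x0) ∧ (T ∨ (x0 ∨ F))
  step 3: (¬x2 ∧ ¬x0) ∧ T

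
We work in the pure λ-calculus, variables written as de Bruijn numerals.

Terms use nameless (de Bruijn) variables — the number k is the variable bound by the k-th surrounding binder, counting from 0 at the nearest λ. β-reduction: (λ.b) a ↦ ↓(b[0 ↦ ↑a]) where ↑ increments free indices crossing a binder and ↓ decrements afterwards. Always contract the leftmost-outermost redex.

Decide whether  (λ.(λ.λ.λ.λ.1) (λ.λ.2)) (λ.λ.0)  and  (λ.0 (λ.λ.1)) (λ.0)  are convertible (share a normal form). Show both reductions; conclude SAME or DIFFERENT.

Term A:
  start: (λ.(λ.λ.λ.λ.1) (λ.λ.2)) (λ.λ.0)
  step 1: (λ.λ.λ.λ.1) (λ.λ.λ.λ.0)
  step 2: λ.λ.λ.1

Term B:
  start: (λ.0 (λ.λ.1)) (λ.0)
  step 1: (λ.0) (λ.λ.1)
  step 2: λ.λ.1

Answer: DIFFERENT — A ⇓ λ.λ.λ.1, B ⇓ λ.λ.1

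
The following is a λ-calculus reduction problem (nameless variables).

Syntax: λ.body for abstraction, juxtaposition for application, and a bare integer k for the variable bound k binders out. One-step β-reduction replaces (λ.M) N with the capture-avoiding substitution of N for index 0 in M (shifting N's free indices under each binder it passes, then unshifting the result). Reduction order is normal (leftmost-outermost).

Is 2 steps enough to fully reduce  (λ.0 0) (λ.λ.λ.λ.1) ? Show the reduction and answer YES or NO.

Answer: YES — reaches normal form λ.λ.λ.1 in 2 ≤ 2 steps

Derivation:
  start: (λ.0 0) (λ.λ.λ.λ.1)
  step 1: (λ.λ.λ.λ.1) (λ.λ.λ.λ.1)
  step 2: λ.λ.λ.1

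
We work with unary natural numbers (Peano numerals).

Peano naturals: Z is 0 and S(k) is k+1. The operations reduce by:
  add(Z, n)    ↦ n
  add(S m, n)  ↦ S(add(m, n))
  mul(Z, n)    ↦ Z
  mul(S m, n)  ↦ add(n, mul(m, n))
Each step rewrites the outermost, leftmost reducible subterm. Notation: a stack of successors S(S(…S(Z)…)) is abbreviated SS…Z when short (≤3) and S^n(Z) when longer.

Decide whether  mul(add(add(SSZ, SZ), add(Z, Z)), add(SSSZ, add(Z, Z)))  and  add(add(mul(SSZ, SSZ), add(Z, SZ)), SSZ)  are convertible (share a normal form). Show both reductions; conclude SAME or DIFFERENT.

Answer: DIFFERENT — A ⇓ S^9(Z), B ⇓ S^7(Z)

Reduction:
Term A:
  start: mul(add(add(SSZ, SZ), add(Z, Z)), add(SSSZ, add(Z, Z)))
  →1  mul(add(S(add(SZ, SZ)), add(Z, Z)), add(SSSZ, add(Z, Z)))
  →2  mul(S(add(add(SZ, SZ), add(Z, Z))), add(SSSZ, add(Z, Z)))
  →3  add(add(SSSZ, add(Z, Z)), mul(add(add(SZ, SZ), add(Z, Z)), add(SSSZ, add(Z, Z))))
  →4  add(S(add(SSZ, add(Z, Z))), mul(add(add(SZ, SZ), add(Z, Z)), add(SSSZ, add(Z, Z))))
  →5  S(add(add(SSZ, add(Z, Z)), mul(add(add(SZ, SZ), add(Z, Z)), add(SSSZ, add(Z, Z)))))
  →6  S(add(S(add(SZ, add(Z, Z))), mul(add(add(SZ, SZ), add(Z, Z)), add(SSSZ, add(Z, Z)))))
  →7  S(S(add(add(SZ, add(Z, Z)), mul(add(add(SZ, SZ), add(Z, Z)), add(SSSZ, add(Z, Z))))))
  →8  S(S(add(S(add(Z, add(Z, Z))), mul(add(add(SZ, SZ), add(Z, Z)), add(SSSZ, add(Z, Z))))))
  →9  S(S(S(add(add(Z, add(Z, Z)), mul(add(add(SZ, SZ), add(Z, Z)), add(SSSZ, add(Z, Z)))))))
  →10  S(S(S(add(add(Z, Z), mul(add(add(SZ, SZ), add(Z, Z)), add(SSSZ, add(Z, Z)))))))
  →11  S(S(S(add(Z, mul(add(add(SZ, SZ), add(Z, Z)), add(SSSZ, add(Z, Z)))))))
  →12  S(S(S(mul(add(add(SZ, SZ), add(Z, Z)), add(SSSZ, add(Z, Z))))))
  →13  S(S(S(mul(add(S(add(Z, SZ)), add(Z, Z)), add(SSSZ, add(Z, Z))))))
  →14  S(S(S(mul(S(add(add(Z, SZ), add(Z, Z))), add(SSSZ, add(Z, Z))))))
  →15  S(S(S(add(add(SSSZ, add(Z, Z)), mul(add(add(Z, SZ), add(Z, Z)), add(SSSZ, add(Z, Z)))))))
  →16  S(S(S(add(S(add(SSZ, add(Z, Z))), mul(add(add(Z, SZ), add(Z, Z)), add(SSSZ, add(Z, Z)))))))
  →17  S(S(S(S(add(add(SSZ, add(Z, Z)), mul(add(add(Z, SZ), add(Z, Z)), add(SSSZ, add(Z, Z))))))))
  →18  S(S(S(S(add(S(add(SZ, add(Z, Z))), mul(add(add(Z, SZ), add(Z, Z)), add(SSSZ, add(Z, Z))))))))
  →19  S(S(S(S(S(add(add(SZ, add(Z, Z)), mul(add(add(Z, SZ), add(Z, Z)), add(SSSZ, add(Z, Z)))))))))
  →20  S(S(S(S(S(add(S(add(Z, add(Z, Z))), mul(add(add(Z, SZ), add(Z, Z)), add(SSSZ, add(Z, Z)))))))))
  →21  S(S(S(S(S(S(add(add(Z, add(Z, Z)), mul(add(add(Z, SZ), add(Z, Z)), add(SSSZ, add(Z, Z))))))))))
  →22  S(S(S(S(S(S(add(add(Z, Z), mul(add(add(Z, SZ), add(Z, Z)), add(SSSZ, add(Z, Z))))))))))
  →23  S(S(S(S(S(S(add(Z, mul(add(add(Z, SZ), add(Z, Z)), add(SSSZ, add(Z, Z))))))))))
  →24  S(S(S(S(S(S(mul(add(add(Z, SZ), add(Z, Z)), add(SSSZ, add(Z, Z)))))))))
  →25  S(S(S(S(S(S(mul(add(SZ, add(Z, Z)), add(SSSZ, add(Z, Z)))))))))
  →26  S(S(S(S(S(S(mul(S(add(Z, add(Z, Z))), add(SSSZ, add(Z, Z)))))))))
  →27  S(S(S(S(S(S(add(add(SSSZ, add(Z, Z)), mul(add(Z, add(Z, Z)), add(SSSZ, add(Z, Z))))))))))
  →28  S(S(S(S(S(S(add(S(add(SSZ, add(Z, Z))), mul(add(Z, add(Z, Z)), add(SSSZ, add(Z, Z))))))))))
  →29  S(S(S(S(S(S(S(add(add(SSZ, add(Z, Z)), mul(add(Z, add(Z, Z)), add(SSSZ, add(Z, Z)))))))))))
  →30  S(S(S(S(S(S(S(add(S(add(SZ, add(Z, Z))), mul(add(Z, add(Z, Z)), add(SSSZ, add(Z, Z)))))))))))
  →31  S(S(S(S(S(S(S(S(add(add(SZ, add(Z, Z)), mul(add(Z, add(Z, Z)), add(SSSZ, add(Z, Z))))))))))))
  →32  S(S(S(S(S(S(S(S(add(S(add(Z, add(Z, Z))), mul(add(Z, add(Z, Z)), add(SSSZ, add(Z, Z))))))))))))
  →33  S(S(S(S(S(S(S(S(S(add(add(Z, add(Z, Z)), mul(add(Z, add(Z, Z)), add(SSSZ, add(Z, Z)))))))))))))
  →34  S(S(S(S(S(S(S(S(S(add(add(Z, Z), mul(add(Z, add(Z, Z)), add(SSSZ, add(Z, Z)))))))))))))
  →35  S(S(S(S(S(S(S(S(S(add(Z, mul(add(Z, add(Z, Z)), add(SSSZ, add(Z, Z)))))))))))))
  →36  S(S(S(S(S(S(S(S(S(mul(add(Z, add(Z, Z)), add(SSSZ, add(Z, Z))))))))))))
  →37  S(S(S(S(S(S(S(S(S(mul(add(Z, Z), add(SSSZ, add(Z, Z))))))))))))
  →38  S(S(S(S(S(S(S(S(S(mul(Z, add(SSSZ, add(Z, Z))))))))))))
  →39  S^9(Z)

Term B:
  start: add(add(mul(SSZ, SSZ), add(Z, SZ)), SSZ)
  →1  add(add(add(SSZ, mul(SZ, SSZ)), add(Z, SZ)), SSZ)
  →2  add(add(S(add(SZ, mul(SZ, SSZ))), add(Z, SZ)), SSZ)
  →3  add(S(add(add(SZ, mul(SZ, SSZ)), add(Z, SZ))), SSZ)
  →4  S(add(add(add(SZ, mul(SZ, SSZ)), add(Z, SZ)), SSZ))
  →5  S(add(add(S(add(Z, mul(SZ, SSZ))), add(Z, SZ)), SSZ))
  →6  S(add(S(add(add(Z, mul(SZ, SSZ)), add(Z, SZ))), SSZ))
  →7  S(S(add(add(add(Z, mul(SZ, SSZ)), add(Z, SZ)), SSZ)))
  →8  S(S(add(add(mul(SZ, SSZ), add(Z, SZ)), SSZ)))
  →9  S(S(add(add(add(SSZ, mul(Z, SSZ)), add(Z, SZ)), SSZ)))
  →10  S(S(add(add(S(add(SZ, mul(Z, SSZ))), add(Z, SZ)), SSZ)))
  →11  S(S(add(S(add(add(SZ, mul(Z, SSZ)), add(Z, SZ))), SSZ)))
  →12  S(S(S(add(add(add(SZ, mul(Z, SSZ)), add(Z, SZ)), SSZ))))
  →13  S(S(S(add(add(S(add(Z, mul(Z, SSZ))), add(Z, SZ)), SSZ))))
  →14  S(S(S(add(S(add(add(Z, mul(Z, SSZ)), add(Z, SZ))), SSZ))))
  →15  S(S(S(S(add(add(add(Z, mul(Z, SSZ)), add(Z, SZ)), SSZ)))))
  →16  S(S(S(S(add(add(mul(Z, SSZ), add(Z, SZ)), SSZ)))))
  →17  S(S(S(S(add(add(Z, add(Z, SZ)), SSZ)))))
  →18  S(S(S(S(add(add(Z, SZ), SSZ)))))
  →19  S(S(S(S(add(SZ, SSZ)))))
  →20  S(S(S(S(S(add(Z, SSZ))))))
  →21  S^7(Z)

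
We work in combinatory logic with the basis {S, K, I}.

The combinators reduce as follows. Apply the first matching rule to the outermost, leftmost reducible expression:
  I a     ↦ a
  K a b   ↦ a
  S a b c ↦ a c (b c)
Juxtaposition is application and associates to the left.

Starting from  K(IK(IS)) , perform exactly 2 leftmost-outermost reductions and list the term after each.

  start: K(IK(IS))
  →1  K(K(IS))
  →2  K(KS)

Answer: after 2 steps: K(KS)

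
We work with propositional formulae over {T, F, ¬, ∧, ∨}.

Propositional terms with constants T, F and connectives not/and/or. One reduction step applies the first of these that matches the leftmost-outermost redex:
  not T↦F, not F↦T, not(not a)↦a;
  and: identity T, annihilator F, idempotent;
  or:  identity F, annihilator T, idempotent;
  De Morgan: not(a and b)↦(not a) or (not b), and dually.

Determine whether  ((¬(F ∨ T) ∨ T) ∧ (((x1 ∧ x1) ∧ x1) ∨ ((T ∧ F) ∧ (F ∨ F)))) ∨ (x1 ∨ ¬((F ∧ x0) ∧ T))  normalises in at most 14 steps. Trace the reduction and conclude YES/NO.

Answer: YES — reaches normal form T in 14 ≤ 14 steps

Working:
  start: ((¬(F ∨ T) ∨ T) ∧ (((x1 ∧ x1) ∧ x1) ∨ ((T ∧ F) ∧ (F ∨ F)))) ∨ (x1 ∨ ¬((F ∧ x0) ∧ T))
  step 1: (T ∧ (((x1 ∧ x1) ∧ x1) ∨ ((T ∧ F) ∧ (F ∨ F)))) ∨ (x1 ∨ ¬((F ∧ x0) ∧ T))
  step 2: (((x1 ∧ x1) ∧ x1) ∨ ((T ∧ F) ∧ (F ∨ F))) ∨ (x1 ∨ ¬((F ∧ x0) ∧ T))
  step 3: ((x1 ∧ x1) ∨ ((T ∧ F) ∧ (F ∨ F))) ∨ (x1 ∨ ¬((F ∧ x0) ∧ T))
  step 4: (x1 ∨ ((T ∧ F) ∧ (F ∨ F))) ∨ (x1 ∨ ¬((F ∧ x0) ∧ T))
  step 5: (x1 ∨ (F ∧ (F ∨ F))) ∨ (x1 ∨ ¬((F ∧ x0) ∧ T))
  step 6: (x1 ∨ F) ∨ (x1 ∨ ¬((F ∧ x0) ∧ T))
  step 7: x1 ∨ (x1 ∨ ¬((F ∧ x0) ∧ T))
  step 8: x1 ∨ (x1 ∨ (¬(F ∧ x0) ∨ ¬T))
  step 9: x1 ∨ (x1 ∨ ((¬F ∨ ¬x0) ∨ ¬T))
  step 10: x1 ∨ (x1 ∨ ((T ∨ ¬x0) ∨ ¬T))
  step 11: x1 ∨ (x1 ∨ (T ∨ ¬T))
  step 12: x1 ∨ (x1 ∨ T)
  step 13: x1 ∨ T
  step 14: T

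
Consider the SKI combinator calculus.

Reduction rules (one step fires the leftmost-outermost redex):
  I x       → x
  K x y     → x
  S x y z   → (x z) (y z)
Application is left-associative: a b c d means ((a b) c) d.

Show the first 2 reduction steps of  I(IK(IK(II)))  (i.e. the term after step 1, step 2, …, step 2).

Answer: after 2 steps: K(IK(II))

Working:
  start: I(IK(IK(II)))
  →1  IK(IK(II))
  →2  K(IK(II))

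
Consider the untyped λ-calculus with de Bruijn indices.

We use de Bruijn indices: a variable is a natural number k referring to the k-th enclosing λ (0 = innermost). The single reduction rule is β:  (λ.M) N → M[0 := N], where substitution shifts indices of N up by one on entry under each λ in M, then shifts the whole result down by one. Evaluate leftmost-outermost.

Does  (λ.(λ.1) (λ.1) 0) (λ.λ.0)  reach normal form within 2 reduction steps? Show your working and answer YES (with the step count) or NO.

Answer: NO — after 2 steps the term is (λ.λ.0) (λ.λ.0), not yet normal

Working:
  start: (λ.(λ.1) (λ.1) 0) (λ.λ.0)
  →1  (λ.λ.λ.0) (λ.λ.λ.0) (λ.λ.0)
  →2  (λ.λ.0) (λ.λ.0)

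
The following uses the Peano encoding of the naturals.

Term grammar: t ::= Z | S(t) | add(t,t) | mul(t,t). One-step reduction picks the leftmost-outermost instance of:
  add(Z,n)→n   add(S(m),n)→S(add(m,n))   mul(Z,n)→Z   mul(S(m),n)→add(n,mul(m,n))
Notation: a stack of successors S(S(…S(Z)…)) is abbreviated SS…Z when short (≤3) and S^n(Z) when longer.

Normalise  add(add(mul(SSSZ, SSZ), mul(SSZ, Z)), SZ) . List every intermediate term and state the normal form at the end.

Answer: normal form = S^7(Z)  (in 32 steps)

Reduction:
  start: add(add(mul(SSSZ, SSZ), mul(SSZ, Z)), SZ)
  step 1: add(add(add(SSZ, mul(SSZ, SSZ)), mul(SSZ, Z)), SZ)
  step 2: add(add(S(add(SZ, mul(SSZ, SSZ))), mul(SSZ, Z)), SZ)
  step 3: add(S(add(add(SZ, mul(SSZ, SSZ)), mul(SSZ, Z))), SZ)
  step 4: S(add(add(add(SZ, mul(SSZ, SSZ)), mul(SSZ, Z)), SZ))
  step 5: S(add(add(S(add(Z, mul(SSZ, SSZ))), mul(SSZ, Z)), SZ))
  step 6: S(add(S(add(add(Z, mul(SSZ, SSZ)), mul(SSZ, Z))), SZ))
  step 7: S(S(add(add(add(Z, mul(SSZ, SSZ)), mul(SSZ, Z)), SZ)))
  step 8: S(S(add(add(mul(SSZ, SSZ), mul(SSZ, Z)), SZ)))
  step 9: S(S(add(add(add(SSZ, mul(SZ, SSZ)), mul(SSZ, Z)), SZ)))
  step 10: S(S(add(add(S(add(SZ, mul(SZ, SSZ))), mul(SSZ, Z)), SZ)))
  step 11: S(S(add(S(add(add(SZ, mul(SZ, SSZ)), mul(SSZ, Z))), SZ)))
  step 12: S(S(S(add(add(add(SZ, mul(SZ, SSZ)), mul(SSZ, Z)), SZ))))
  step 13: S(S(S(add(add(S(add(Z, mul(SZ, SSZ))), mul(SSZ, Z)), SZ))))
  step 14: S(S(S(add(S(add(add(Z, mul(SZ, SSZ)), mul(SSZ, Z))), SZ))))
  step 15: S(S(S(S(add(add(add(Z, mul(SZ, SSZ)), mul(SSZ, Z)), SZ)))))
  step 16: S(S(S(S(add(add(mul(SZ, SSZ), mul(SSZ, Z)), SZ)))))
  step 17: S(S(S(S(add(add(add(SSZ, mul(Z, SSZ)), mul(SSZ, Z)), SZ)))))
  step 18: S(S(S(S(add(add(S(add(SZ, mul(Z, SSZ))), mul(SSZ, Z)), SZ)))))
  step 19: S(S(S(S(add(S(add(add(SZ, mul(Z, SSZ)), mul(SSZ, Z))), SZ)))))
  step 20: S(S(S(S(S(add(add(add(SZ, mul(Z, SSZ)), mul(SSZ, Z)), SZ))))))
  step 21: S(S(S(S(S(add(add(S(add(Z, mul(Z, SSZ))), mul(SSZ, Z)), SZ))))))
  step 22: S(S(S(S(S(add(S(add(add(Z, mul(Z, SSZ)), mul(SSZ, Z))), SZ))))))
  step 23: S(S(S(S(S(S(add(add(add(Z, mul(Z, SSZ)), mul(SSZ, Z)), SZ)))))))
  step 24: S(S(S(S(S(S(add(add(mul(Z, SSZ), mul(SSZ, Z)), SZ)))))))
  step 25: S(S(S(S(S(S(add(add(Z, mul(SSZ, Z)), SZ)))))))
  step 26: S(S(S(S(S(S(add(mul(SSZ, Z), SZ)))))))
  step 27: S(S(S(S(S(S(add(add(Z, mul(SZ, Z)), SZ)))))))
  step 28: S(S(S(S(S(S(add(mul(SZ, Z), SZ)))))))
  step 29: S(S(S(S(S(S(add(add(Z, mul(Z, Z)), SZ)))))))
  step 30: S(S(S(S(S(S(add(mul(Z, Z), SZ)))))))
  step 31: S(S(S(S(S(S(add(Z, SZ)))))))
  step 32: S^7(Z)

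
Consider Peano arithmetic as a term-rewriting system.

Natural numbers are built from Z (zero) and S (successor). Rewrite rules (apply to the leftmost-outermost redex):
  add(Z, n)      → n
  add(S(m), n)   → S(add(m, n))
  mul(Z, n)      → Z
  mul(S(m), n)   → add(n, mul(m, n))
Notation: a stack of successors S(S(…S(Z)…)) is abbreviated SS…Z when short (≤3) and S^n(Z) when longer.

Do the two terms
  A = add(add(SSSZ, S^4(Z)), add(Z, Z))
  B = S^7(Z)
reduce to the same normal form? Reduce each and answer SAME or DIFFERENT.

Answer: SAME — A ⇓ S^7(Z), B ⇓ S^7(Z)

Derivation:
Term A:
  start: add(add(SSSZ, S^4(Z)), add(Z, Z))
  →1  add(S(add(SSZ, S^4(Z))), add(Z, Z))
  →2  S(add(add(SSZ, S^4(Z)), add(Z, Z)))
  →3  S(add(S(add(SZ, S^4(Z))), add(Z, Z)))
  →4  S(S(add(add(SZ, S^4(Z)), add(Z, Z))))
  →5  S(S(add(S(add(Z, S^4(Z))), add(Z, Z))))
  →6  S(S(S(add(add(Z, S^4(Z)), add(Z, Z)))))
  →7  S(S(S(add(S^4(Z), add(Z, Z)))))
  →8  S(S(S(S(add(SSSZ, add(Z, Z))))))
  →9  S(S(S(S(S(add(SSZ, add(Z, Z)))))))
  →10  S(S(S(S(S(S(add(SZ, add(Z, Z))))))))
  →11  S(S(S(S(S(S(S(add(Z, add(Z, Z)))))))))
  →12  S(S(S(S(S(S(S(add(Z, Z))))))))
  →13  S^7(Z)

Term B:
  start: S^7(Z)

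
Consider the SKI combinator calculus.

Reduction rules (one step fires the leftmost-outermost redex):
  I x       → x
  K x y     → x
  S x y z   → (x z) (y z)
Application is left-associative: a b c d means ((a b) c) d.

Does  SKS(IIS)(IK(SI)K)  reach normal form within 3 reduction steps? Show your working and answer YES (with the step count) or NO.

Answer: NO — after 3 steps the term is IS(IK(SI)K), not yet normal

Reduction:
  start: SKS(IIS)(IK(SI)K)
  [1] K(IIS)(S(IIS))(IK(SI)K)
  [2] IIS(IK(SI)K)
  [3] IS(IK(SI)K)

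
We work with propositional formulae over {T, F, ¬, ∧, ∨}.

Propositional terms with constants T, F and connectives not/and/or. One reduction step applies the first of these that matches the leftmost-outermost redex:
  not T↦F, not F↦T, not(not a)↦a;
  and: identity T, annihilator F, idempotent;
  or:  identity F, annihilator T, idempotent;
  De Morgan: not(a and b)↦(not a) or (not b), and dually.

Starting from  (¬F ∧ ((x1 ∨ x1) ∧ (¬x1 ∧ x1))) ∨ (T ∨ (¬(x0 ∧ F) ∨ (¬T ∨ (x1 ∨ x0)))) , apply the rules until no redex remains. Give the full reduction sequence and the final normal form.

  start: (¬F ∧ ((x1 ∨ x1) ∧ (¬x1 ∧ x1))) ∨ (T ∨ (¬(x0 ∧ F) ∨ (¬T ∨ (x1 ∨ x0))))
  →1  (T ∧ ((x1 ∨ x1) ∧ (¬x1 ∧ x1))) ∨ (T ∨ (¬(x0 ∧ F) ∨ (¬T ∨ (x1 ∨ x0))))
  →2  ((x1 ∨ x1) ∧ (¬x1 ∧ x1)) ∨ (T ∨ (¬(x0 ∧ F) ∨ (¬T ∨ (x1 ∨ x0))))
  →3  (x1 ∧ (¬x1 ∧ x1)) ∨ (T ∨ (¬(x0 ∧ F) ∨ (¬T ∨ (x1 ∨ x0))))
  →4  (x1 ∧ (¬x1 ∧ x1)) ∨ T
  →5  T

Answer: normal form = T  (in 5 steps)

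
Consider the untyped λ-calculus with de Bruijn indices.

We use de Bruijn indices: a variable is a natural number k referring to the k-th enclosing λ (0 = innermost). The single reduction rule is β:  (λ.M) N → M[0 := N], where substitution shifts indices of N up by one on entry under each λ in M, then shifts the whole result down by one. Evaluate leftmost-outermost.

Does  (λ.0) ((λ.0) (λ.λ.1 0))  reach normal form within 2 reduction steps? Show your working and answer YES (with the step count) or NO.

  start: (λ.0) ((λ.0) (λ.λ.1 0))
  [1] (λ.0) (λ.λ.1 0)
  [2] λ.λ.1 0

Answer: YES — reaches normal form λ.λ.1 0 in 2 ≤ 2 steps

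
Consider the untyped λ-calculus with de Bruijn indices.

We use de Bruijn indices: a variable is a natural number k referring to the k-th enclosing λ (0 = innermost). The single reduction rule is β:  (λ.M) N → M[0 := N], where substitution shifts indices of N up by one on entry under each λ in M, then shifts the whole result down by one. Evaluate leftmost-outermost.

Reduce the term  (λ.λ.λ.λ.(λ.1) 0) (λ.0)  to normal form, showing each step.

  start: (λ.λ.λ.λ.(λ.1) 0) (λ.0)
  [1] λ.λ.λ.(λ.1) 0
  [2] λ.λ.λ.0

Answer: normal form = λ.λ.λ.0  (in 2 steps)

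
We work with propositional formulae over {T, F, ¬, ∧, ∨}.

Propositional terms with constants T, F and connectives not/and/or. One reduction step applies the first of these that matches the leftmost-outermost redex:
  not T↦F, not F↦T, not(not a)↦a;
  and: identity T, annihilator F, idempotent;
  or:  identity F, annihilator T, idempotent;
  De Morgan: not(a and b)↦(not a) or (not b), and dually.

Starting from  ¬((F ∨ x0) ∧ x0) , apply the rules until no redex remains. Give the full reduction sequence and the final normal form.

  start: ¬((F ∨ x0) ∧ x0)
  →1  ¬(F ∨ x0) ∨ ¬x0
  →2  (¬F ∧ ¬x0) ∨ ¬x0
  →3  (T ∧ ¬x0) ∨ ¬x0
  →4  ¬x0 ∨ ¬x0
  →5  ¬x0

Answer: normal form = ¬x0  (in 5 steps)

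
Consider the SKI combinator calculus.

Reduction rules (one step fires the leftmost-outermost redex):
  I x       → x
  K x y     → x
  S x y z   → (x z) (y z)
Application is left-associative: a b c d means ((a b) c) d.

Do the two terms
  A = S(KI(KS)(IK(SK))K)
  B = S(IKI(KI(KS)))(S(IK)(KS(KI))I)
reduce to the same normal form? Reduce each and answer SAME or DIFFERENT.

Answer: DIFFERENT — A ⇓ S(SK), B ⇓ SII

Reduction:
Term A:
  start: S(KI(KS)(IK(SK))K)
  [1] S(I(IK(SK))K)
  [2] S(IK(SK)K)
  [3] S(K(SK)K)
  [4] S(SK)

Term B:
  start: S(IKI(KI(KS)))(S(IK)(KS(KI))I)
  [1] S(KI(KI(KS)))(S(IK)(KS(KI))I)
  [2] SI(S(IK)(KS(KI))I)
  [3] SI(IKI(KS(KI)I))
  [4] SI(KI(KS(KI)I))
  [5] SII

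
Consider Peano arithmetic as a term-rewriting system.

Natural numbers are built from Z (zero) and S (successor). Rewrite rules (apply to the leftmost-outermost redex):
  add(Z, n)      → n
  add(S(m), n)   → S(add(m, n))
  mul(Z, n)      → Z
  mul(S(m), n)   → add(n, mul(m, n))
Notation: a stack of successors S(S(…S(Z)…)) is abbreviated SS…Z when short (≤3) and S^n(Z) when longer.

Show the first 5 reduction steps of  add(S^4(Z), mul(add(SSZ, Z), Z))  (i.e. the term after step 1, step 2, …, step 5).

  start: add(S^4(Z), mul(add(SSZ, Z), Z))
  →1  S(add(SSSZ, mul(add(SSZ, Z), Z)))
  →2  S(S(add(SSZ, mul(add(SSZ, Z), Z))))
  →3  S(S(S(add(SZ, mul(add(SSZ, Z), Z)))))
  →4  S(S(S(S(add(Z, mul(add(SSZ, Z), Z))))))
  →5  S(S(S(S(mul(add(SSZ, Z), Z)))))

Answer: after 5 steps: S(S(S(S(mul(add(SSZ, Z), Z)))))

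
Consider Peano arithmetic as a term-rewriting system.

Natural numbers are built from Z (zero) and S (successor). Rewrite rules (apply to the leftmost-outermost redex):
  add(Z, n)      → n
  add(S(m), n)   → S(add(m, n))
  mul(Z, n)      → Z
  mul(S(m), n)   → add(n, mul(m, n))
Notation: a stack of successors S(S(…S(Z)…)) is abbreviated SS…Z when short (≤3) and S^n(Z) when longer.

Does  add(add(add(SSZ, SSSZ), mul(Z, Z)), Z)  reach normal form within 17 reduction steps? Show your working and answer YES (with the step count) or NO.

  start: add(add(add(SSZ, SSSZ), mul(Z, Z)), Z)
  step 1: add(add(S(add(SZ, SSSZ)), mul(Z, Z)), Z)
  step 2: add(S(add(add(SZ, SSSZ), mul(Z, Z))), Z)
  step 3: S(add(add(add(SZ, SSSZ), mul(Z, Z)), Z))
  step 4: S(add(add(S(add(Z, SSSZ)), mul(Z, Z)), Z))
  step 5: S(add(S(add(add(Z, SSSZ), mul(Z, Z))), Z))
  step 6: S(S(add(add(add(Z, SSSZ), mul(Z, Z)), Z)))
  step 7: S(S(add(add(SSSZ, mul(Z, Z)), Z)))
  step 8: S(S(add(S(add(SSZ, mul(Z, Z))), Z)))
  step 9: S(S(S(add(add(SSZ, mul(Z, Z)), Z))))
  step 10: S(S(S(add(S(add(SZ, mul(Z, Z))), Z))))
  step 11: S(S(S(S(add(add(SZ, mul(Z, Z)), Z)))))
  step 12: S(S(S(S(add(S(add(Z, mul(Z, Z))), Z)))))
  step 13: S(S(S(S(S(add(add(Z, mul(Z, Z)), Z))))))
  step 14: S(S(S(S(S(add(mul(Z, Z), Z))))))
  step 15: S(S(S(S(S(add(Z, Z))))))
  step 16: S^5(Z)

Answer: YES — reaches normal form S^5(Z) in 16 ≤ 17 steps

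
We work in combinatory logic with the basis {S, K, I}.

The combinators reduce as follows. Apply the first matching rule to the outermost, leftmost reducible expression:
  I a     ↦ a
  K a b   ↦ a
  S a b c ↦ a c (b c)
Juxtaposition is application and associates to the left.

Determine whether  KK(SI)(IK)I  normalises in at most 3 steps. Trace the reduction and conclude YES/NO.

  start: KK(SI)(IK)I
  [1] K(IK)I
  [2] IK
  [3] K

Answer: YES — reaches normal form K in 3 ≤ 3 steps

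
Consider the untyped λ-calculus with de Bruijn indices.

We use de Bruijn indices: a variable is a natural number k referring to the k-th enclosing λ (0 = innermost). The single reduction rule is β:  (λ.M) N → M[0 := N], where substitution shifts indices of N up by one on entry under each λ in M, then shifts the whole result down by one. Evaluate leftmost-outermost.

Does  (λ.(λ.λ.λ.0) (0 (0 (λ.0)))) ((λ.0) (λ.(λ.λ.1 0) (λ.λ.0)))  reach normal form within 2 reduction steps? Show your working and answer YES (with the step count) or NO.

  start: (λ.(λ.λ.λ.0) (0 (0 (λ.0)))) ((λ.0) (λ.(λ.λ.1 0) (λ.λ.0)))
  →1  (λ.λ.λ.0) ((λ.0) (λ.(λ.λ.1 0) (λ.λ.0)) ((λ.0) (λ.(λ.λ.1 0) (λ.λ.0)) (λ.0)))
  →2  λ.λ.0

Answer: YES — reaches normal form λ.λ.0 in 2 ≤ 2 steps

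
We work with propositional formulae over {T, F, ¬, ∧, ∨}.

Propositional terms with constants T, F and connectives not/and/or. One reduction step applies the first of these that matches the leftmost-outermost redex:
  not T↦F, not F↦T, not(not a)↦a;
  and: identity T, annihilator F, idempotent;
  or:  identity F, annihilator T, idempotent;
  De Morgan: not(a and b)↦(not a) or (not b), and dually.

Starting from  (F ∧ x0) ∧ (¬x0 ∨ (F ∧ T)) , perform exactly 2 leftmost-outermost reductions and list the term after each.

Answer: after 2 steps: F

Working:
  start: (F ∧ x0) ∧ (¬x0 ∨ (F ∧ T))
  [1] F ∧ (¬x0 ∨ (F ∧ T))
  [2] F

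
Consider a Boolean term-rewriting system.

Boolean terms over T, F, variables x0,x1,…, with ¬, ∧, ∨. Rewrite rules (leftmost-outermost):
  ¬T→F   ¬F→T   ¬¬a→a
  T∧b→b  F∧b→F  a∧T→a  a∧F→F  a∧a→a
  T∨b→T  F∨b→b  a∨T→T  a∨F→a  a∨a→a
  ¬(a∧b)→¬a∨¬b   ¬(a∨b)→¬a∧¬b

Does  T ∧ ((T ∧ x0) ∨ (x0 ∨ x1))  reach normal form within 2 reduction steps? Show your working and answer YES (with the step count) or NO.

Answer: YES — reaches normal form x0 ∨ (x0 ∨ x1) in 2 ≤ 2 steps

Working:
  start: T ∧ ((T ∧ x0) ∨ (x0 ∨ x1))
  →1  (T ∧ x0) ∨ (x0 ∨ x1)
  →2  x0 ∨ (x0 ∨ x1)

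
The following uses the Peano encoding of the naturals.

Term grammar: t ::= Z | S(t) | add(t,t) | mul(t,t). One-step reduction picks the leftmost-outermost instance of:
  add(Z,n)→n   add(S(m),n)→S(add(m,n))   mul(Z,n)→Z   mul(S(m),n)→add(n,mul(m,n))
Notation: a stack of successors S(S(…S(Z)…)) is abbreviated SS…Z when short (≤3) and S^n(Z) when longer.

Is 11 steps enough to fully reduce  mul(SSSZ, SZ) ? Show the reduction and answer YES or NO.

  start: mul(SSSZ, SZ)
  step 1: add(SZ, mul(SSZ, SZ))
  step 2: S(add(Z, mul(SSZ, SZ)))
  step 3: S(mul(SSZ, SZ))
  step 4: S(add(SZ, mul(SZ, SZ)))
  step 5: S(S(add(Z, mul(SZ, SZ))))
  step 6: S(S(mul(SZ, SZ)))
  step 7: S(S(add(SZ, mul(Z, SZ))))
  step 8: S(S(S(add(Z, mul(Z, SZ)))))
  step 9: S(S(S(mul(Z, SZ))))
  step 10: SSSZ

Answer: YES — reaches normal form SSSZ in 10 ≤ 11 steps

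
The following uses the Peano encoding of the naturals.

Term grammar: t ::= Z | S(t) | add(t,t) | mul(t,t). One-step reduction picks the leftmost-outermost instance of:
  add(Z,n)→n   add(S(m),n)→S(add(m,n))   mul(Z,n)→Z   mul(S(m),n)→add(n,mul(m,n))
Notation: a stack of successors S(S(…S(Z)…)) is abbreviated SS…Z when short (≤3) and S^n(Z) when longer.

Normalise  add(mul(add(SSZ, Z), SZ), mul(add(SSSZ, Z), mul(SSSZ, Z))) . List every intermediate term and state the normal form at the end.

Answer: normal form = SSZ  (in 45 steps)

Derivation:
  start: add(mul(add(SSZ, Z), SZ), mul(add(SSSZ, Z), mul(SSSZ, Z)))
  →1  add(mul(S(add(SZ, Z)), SZ), mul(add(SSSZ, Z), mul(SSSZ, Z)))
  →2  add(add(SZ, mul(add(SZ, Z), SZ)), mul(add(SSSZ, Z), mul(SSSZ, Z)))
  →3  add(S(add(Z, mul(add(SZ, Z), SZ))), mul(add(SSSZ, Z), mul(SSSZ, Z)))
  →4  S(add(add(Z, mul(add(SZ, Z), SZ)), mul(add(SSSZ, Z), mul(SSSZ, Z))))
  →5  S(add(mul(add(SZ, Z), SZ), mul(add(SSSZ, Z), mul(SSSZ, Z))))
  →6  S(add(mul(S(add(Z, Z)), SZ), mul(add(SSSZ, Z), mul(SSSZ, Z))))
  →7  S(add(add(SZ, mul(add(Z, Z), SZ)), mul(add(SSSZ, Z), mul(SSSZ, Z))))
  →8  S(add(S(add(Z, mul(add(Z, Z), SZ))), mul(add(SSSZ, Z), mul(SSSZ, Z))))
  →9  S(S(add(add(Z, mul(add(Z, Z), SZ)), mul(add(SSSZ, Z), mul(SSSZ, Z)))))
  →10  S(S(add(mul(add(Z, Z), SZ), mul(add(SSSZ, Z), mul(SSSZ, Z)))))
  →11  S(S(add(mul(Z, SZ), mul(add(SSSZ, Z), mul(SSSZ, Z)))))
  →12  S(S(add(Z, mul(add(SSSZ, Z), mul(SSSZ, Z)))))
  →13  S(S(mul(add(SSSZ, Z), mul(SSSZ, Z))))
  →14  S(S(mul(S(add(SSZ, Z)), mul(SSSZ, Z))))
  →15  S(S(add(mul(SSSZ, Z), mul(add(SSZ, Z), mul(SSSZ, Z)))))
  →16  S(S(add(add(Z, mul(SSZ, Z)), mul(add(SSZ, Z), mul(SSSZ, Z)))))
  →17  S(S(add(mul(SSZ, Z), mul(add(SSZ, Z), mul(SSSZ, Z)))))
  →18  S(S(add(add(Z, mul(SZ, Z)), mul(add(SSZ, Z), mul(SSSZ, Z)))))
  →19  S(S(add(mul(SZ, Z), mul(add(SSZ, Z), mul(SSSZ, Z)))))
  →20  S(S(add(add(Z, mul(Z, Z)), mul(add(SSZ, Z), mul(SSSZ, Z)))))
  →21  S(S(add(mul(Z, Z), mul(add(SSZ, Z), mul(SSSZ, Z)))))
  →22  S(S(add(Z, mul(add(SSZ, Z), mul(SSSZ, Z)))))
  →23  S(S(mul(add(SSZ, Z), mul(SSSZ, Z))))
  →24  S(S(mul(S(add(SZ, Z)), mul(SSSZ, Z))))
  →25  S(S(add(mul(SSSZ, Z), mul(add(SZ, Z), mul(SSSZ, Z)))))
  →26  S(S(add(add(Z, mul(SSZ, Z)), mul(add(SZ, Z), mul(SSSZ, Z)))))
  →27  S(S(add(mul(SSZ, Z), mul(add(SZ, Z), mul(SSSZ, Z)))))
  →28  S(S(add(add(Z, mul(SZ, Z)), mul(add(SZ, Z), mul(SSSZ, Z)))))
  →29  S(S(add(mul(SZ, Z), mul(add(SZ, Z), mul(SSSZ, Z)))))
  →30  S(S(add(add(Z, mul(Z, Z)), mul(add(SZ, Z), mul(SSSZ, Z)))))
  →31  S(S(add(mul(Z, Z), mul(add(SZ, Z), mul(SSSZ, Z)))))
  →32  S(S(add(Z, mul(add(SZ, Z), mul(SSSZ, Z)))))
  →33  S(S(mul(add(SZ, Z), mul(SSSZ, Z))))
  →34  S(S(mul(S(add(Z, Z)), mul(SSSZ, Z))))
  →35  S(S(add(mul(SSSZ, Z), mul(add(Z, Z), mul(SSSZ, Z)))))
  →36  S(S(add(add(Z, mul(SSZ, Z)), mul(add(Z, Z), mul(SSSZ, Z)))))
  →37  S(S(add(mul(SSZ, Z), mul(add(Z, Z), mul(SSSZ, Z)))))
  →38  S(S(add(add(Z, mul(SZ, Z)), mul(add(Z, Z), mul(SSSZ, Z)))))
  →39  S(S(add(mul(SZ, Z), mul(add(Z, Z), mul(SSSZ, Z)))))
  →40  S(S(add(add(Z, mul(Z, Z)), mul(add(Z, Z), mul(SSSZ, Z)))))
  →41  S(S(add(mul(Z, Z), mul(add(Z, Z), mul(SSSZ, Z)))))
  →42  S(S(add(Z, mul(add(Z, Z), mul(SSSZ, Z)))))
  →43  S(S(mul(add(Z, Z), mul(SSSZ, Z))))
  →44  S(S(mul(Z, mul(SSSZ, Z))))
  →45  SSZ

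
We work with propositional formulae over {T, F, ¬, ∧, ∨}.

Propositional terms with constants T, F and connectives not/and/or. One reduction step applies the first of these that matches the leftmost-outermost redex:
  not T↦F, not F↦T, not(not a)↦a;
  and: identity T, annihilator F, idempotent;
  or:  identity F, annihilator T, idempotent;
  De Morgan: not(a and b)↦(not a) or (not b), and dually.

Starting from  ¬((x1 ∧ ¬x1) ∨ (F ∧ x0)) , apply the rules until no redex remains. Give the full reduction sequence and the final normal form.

  start: ¬((x1 ∧ ¬x1) ∨ (F ∧ x0))
  [1] ¬(x1 ∧ ¬x1) ∧ ¬(F ∧ x0)
  [2] (¬x1 ∨ ¬¬x1) ∧ ¬(F ∧ x0)
  [3] (¬x1 ∨ x1) ∧ ¬(F ∧ x0)
  [4] (¬x1 ∨ x1) ∧ (¬F ∨ ¬x0)
  [5] (¬x1 ∨ x1) ∧ (T ∨ ¬x0)
  [6] (¬x1 ∨ x1) ∧ T
  [7] ¬x1 ∨ x1

Answer: normal form = ¬x1 ∨ x1  (in 7 steps)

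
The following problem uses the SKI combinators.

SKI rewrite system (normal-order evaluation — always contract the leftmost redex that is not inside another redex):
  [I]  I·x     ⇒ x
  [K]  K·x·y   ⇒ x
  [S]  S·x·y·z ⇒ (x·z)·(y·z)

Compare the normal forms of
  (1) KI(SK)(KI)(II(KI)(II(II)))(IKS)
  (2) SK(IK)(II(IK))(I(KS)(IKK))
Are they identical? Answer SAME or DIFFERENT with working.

Answer: SAME — A ⇓ KS, B ⇓ KS

Derivation:
Term A:
  start: KI(SK)(KI)(II(KI)(II(II)))(IKS)
  [1] I(KI)(II(KI)(II(II)))(IKS)
  [2] KI(II(KI)(II(II)))(IKS)
  [3] I(IKS)
  [4] IKS
  [5] KS

Term B:
  start: SK(IK)(II(IK))(I(KS)(IKK))
  [1] K(II(IK))(IK(II(IK)))(I(KS)(IKK))
  [2] II(IK)(I(KS)(IKK))
  [3] I(IK)(I(KS)(IKK))
  [4] IK(I(KS)(IKK))
  [5] K(I(KS)(IKK))
  [6] K(KS(IKK))
  [7] KS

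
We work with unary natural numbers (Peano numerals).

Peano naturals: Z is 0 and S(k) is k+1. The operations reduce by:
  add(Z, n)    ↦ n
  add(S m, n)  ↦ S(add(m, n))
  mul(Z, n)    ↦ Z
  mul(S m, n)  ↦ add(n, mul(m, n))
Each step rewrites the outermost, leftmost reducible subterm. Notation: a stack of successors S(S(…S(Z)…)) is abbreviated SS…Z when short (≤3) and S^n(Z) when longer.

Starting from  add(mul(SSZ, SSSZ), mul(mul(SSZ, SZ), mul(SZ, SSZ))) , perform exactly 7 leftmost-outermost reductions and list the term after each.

  start: add(mul(SSZ, SSSZ), mul(mul(SSZ, SZ), mul(SZ, SSZ)))
  [1] add(add(SSSZ, mul(SZ, SSSZ)), mul(mul(SSZ, SZ), mul(SZ, SSZ)))
  [2] add(S(add(SSZ, mul(SZ, SSSZ))), mul(mul(SSZ, SZ), mul(SZ, SSZ)))
  [3] S(add(add(SSZ, mul(SZ, SSSZ)), mul(mul(SSZ, SZ), mul(SZ, SSZ))))
  [4] S(add(S(add(SZ, mul(SZ, SSSZ))), mul(mul(SSZ, SZ), mul(SZ, SSZ))))
  [5] S(S(add(add(SZ, mul(SZ, SSSZ)), mul(mul(SSZ, SZ), mul(SZ, SSZ)))))
  [6] S(S(add(S(add(Z, mul(SZ, SSSZ))), mul(mul(SSZ, SZ), mul(SZ, SSZ)))))
  [7] S(S(S(add(add(Z, mul(SZ, SSSZ)), mul(mul(SSZ, SZ), mul(SZ, SSZ))))))

Answer: after 7 steps: S(S(S(add(add(Z, mul(SZ, SSSZ)), mul(mul(SSZ, SZ), mul(SZ, SSZ))))))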